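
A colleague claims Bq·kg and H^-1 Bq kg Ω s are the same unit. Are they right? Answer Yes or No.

Left side:
  Bq = 1/s = s⁻¹ (activity is decays per second).
  Combining: Bq·kg = s⁻¹ · kg = kg·s⁻¹.
Right side:
  H = kg·m²·s⁻²·A⁻².
  So H⁻¹ = kg⁻¹·m⁻²·s²·A².
  Bq = s⁻¹.
  Ω = kg·m²·s⁻³·A⁻².
  Combining: H⁻¹·Bq·kg·Ω·s = (kg⁻¹·m⁻²·s²·A²) · s⁻¹ · kg · (kg·m²·s⁻³·A⁻²) · s = kg·s⁻¹.
Both reduce to kg·s⁻¹.

Yes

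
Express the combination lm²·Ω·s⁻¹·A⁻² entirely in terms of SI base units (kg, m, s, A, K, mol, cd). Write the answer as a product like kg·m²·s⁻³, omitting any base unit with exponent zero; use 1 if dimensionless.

lm = cd.
So lm² = cd².
Ω = kg·m²·s⁻³·A⁻².
Combining: lm²·Ω·s⁻¹·A⁻² = cd² · (kg·m²·s⁻³·A⁻²) · s⁻¹ · A⁻² = kg·m²·s⁻⁴·A⁻⁴·cd².

kg·m²·s⁻⁴·A⁻⁴·cd²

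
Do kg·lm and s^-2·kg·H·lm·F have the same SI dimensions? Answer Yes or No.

Yes

Left side:
  lm = cd·sr = cd (luminous flux; sr is dimensionless).
  Combining: kg·lm = kg · cd = kg·cd.
Right side:
  H = kg·m²·s⁻²·A⁻².
  lm = cd.
  F = kg⁻¹·m⁻²·s⁴·A².
  Combining: s⁻²·kg·H·lm·F = s⁻² · kg · (kg·m²·s⁻²·A⁻²) · cd · (kg⁻¹·m⁻²·s⁴·A²) = kg·cd.
Both reduce to kg·cd.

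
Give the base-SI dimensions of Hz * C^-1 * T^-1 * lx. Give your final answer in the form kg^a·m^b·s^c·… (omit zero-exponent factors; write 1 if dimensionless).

kg⁻¹·m⁻²·cd

Hz = 1/s = s⁻¹ (frequency is cycles per second).
C = A·s = s·A (charge = current × time).
So C⁻¹ = s⁻¹·A⁻¹.
T = Wb/m² (flux density = flux per area),
    = kg·s⁻²·A⁻¹.
So T⁻¹ = kg⁻¹·s²·A.
lx = lm/m² (illuminance = luminous flux per area),
    = m⁻²·cd.
Combining: Hz·C⁻¹·T⁻¹·lx = s⁻¹ · (s⁻¹·A⁻¹) · (kg⁻¹·s²·A) · (m⁻²·cd) = kg⁻¹·m⁻²·cd.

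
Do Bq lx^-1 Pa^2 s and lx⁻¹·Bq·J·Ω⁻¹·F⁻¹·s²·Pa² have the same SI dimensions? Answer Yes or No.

Left side:
  Bq = 1/s = s⁻¹ (activity is decays per second).
  lx = lm/m² (illuminance = luminous flux per area),
      = m⁻²·cd.
  So lx⁻¹ = m²·cd⁻¹.
  Pa = N/m² (pressure = force per area),
      = kg·m⁻¹·s⁻².
  So Pa² = kg²·m⁻²·s⁻⁴.
  Combining: Bq·lx⁻¹·Pa²·s = s⁻¹ · (m²·cd⁻¹) · (kg²·m⁻²·s⁻⁴) · s = kg²·s⁻⁴·cd⁻¹.
Right side:
  lx = m⁻²·cd.
  So lx⁻¹ = m²·cd⁻¹.
  Bq = s⁻¹.
  J = kg·m²·s⁻².
  Ω = kg·m²·s⁻³·A⁻².
  So Ω⁻¹ = kg⁻¹·m⁻²·s³·A².
  F = kg⁻¹·m⁻²·s⁴·A².
  So F⁻¹ = kg·m²·s⁻⁴·A⁻².
  Pa = kg·m⁻¹·s⁻².
  So Pa² = kg²·m⁻²·s⁻⁴.
  Combining: lx⁻¹·Bq·J·Ω⁻¹·F⁻¹·s²·Pa² = (m²·cd⁻¹) · s⁻¹ · (kg·m²·s⁻²) · (kg⁻¹·m⁻²·s³·A²) · (kg·m²·s⁻⁴·A⁻²) · s² · (kg²·m⁻²·s⁻⁴) = kg³·m²·s⁻⁶·cd⁻¹.
Left is kg²·s⁻⁴·cd⁻¹; right is kg³·m²·s⁻⁶·cd⁻¹ — different.

No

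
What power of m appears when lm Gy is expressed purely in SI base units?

2

lm = cd.
Gy = m²·s⁻².
Combining: lm·Gy = cd · (m²·s⁻²) = m²·s⁻²·cd.
The exponent of m is 2.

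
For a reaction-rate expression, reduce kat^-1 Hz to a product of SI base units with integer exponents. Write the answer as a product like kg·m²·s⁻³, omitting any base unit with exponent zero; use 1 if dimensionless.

kat = mol/s = s⁻¹·mol (catalytic activity).
So kat⁻¹ = s·mol⁻¹.
Hz = 1/s = s⁻¹ (frequency is cycles per second).
Combining: kat⁻¹·Hz = (s·mol⁻¹) · s⁻¹ = mol⁻¹.

mol⁻¹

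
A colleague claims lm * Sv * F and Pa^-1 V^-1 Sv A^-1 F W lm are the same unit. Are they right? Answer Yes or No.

Left side:
  lm = cd·sr = cd (luminous flux; sr is dimensionless).
  Sv = J/kg (equivalent dose = energy per mass),
      = m²·s⁻².
  F = C/V (capacitance = charge per voltage),
      = A·s/(kg·m²·s⁻³·A⁻¹) (substituting C and V),
      = kg⁻¹·m⁻²·s⁴·A².
  Combining: lm·Sv·F = cd · (m²·s⁻²) · (kg⁻¹·m⁻²·s⁴·A²) = kg⁻¹·s²·A²·cd.
Right side:
  Pa = N/m² (pressure = force per area),
      = kg·m⁻¹·s⁻².
  So Pa⁻¹ = kg⁻¹·m·s².
  V = W/A (potential = power per current),
      = kg·m²·s⁻³·A⁻¹.
  So V⁻¹ = kg⁻¹·m⁻²·s³·A.
  Sv = J/kg (equivalent dose = energy per mass),
      = m²·s⁻².
  F = C/V (capacitance = charge per voltage),
      = A·s/(kg·m²·s⁻³·A⁻¹) (substituting C and V),
      = kg⁻¹·m⁻²·s⁴·A².
  W = J/s (power = energy per time),
      = kg·m²·s⁻³.
  lm = cd·sr = cd (luminous flux; sr is dimensionless).
  Combining: Pa⁻¹·V⁻¹·Sv·A⁻¹·F·W·lm = (kg⁻¹·m·s²) · (kg⁻¹·m⁻²·s³·A) · (m²·s⁻²) · A⁻¹ · (kg⁻¹·m⁻²·s⁴·A²) · (kg·m²·s⁻³) · cd = kg⁻²·m·s⁴·A²·cd.
Left is kg⁻¹·s²·A²·cd; right is kg⁻²·m·s⁴·A²·cd — different.

No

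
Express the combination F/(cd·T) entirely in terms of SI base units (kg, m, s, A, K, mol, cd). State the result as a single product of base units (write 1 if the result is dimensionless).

F = kg⁻¹·m⁻²·s⁴·A².
T = kg·s⁻²·A⁻¹.
So T⁻¹ = kg⁻¹·s²·A.
Combining: cd⁻¹·F·T⁻¹ = cd⁻¹ · (kg⁻¹·m⁻²·s⁴·A²) · (kg⁻¹·s²·A) = kg⁻²·m⁻²·s⁶·A³·cd⁻¹.

kg⁻²·m⁻²·s⁶·A³·cd⁻¹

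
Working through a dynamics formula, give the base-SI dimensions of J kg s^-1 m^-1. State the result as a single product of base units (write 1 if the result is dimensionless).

J = N·m (work = force × distance),
    = kg·m²·s⁻².
Combining: J·kg·s⁻¹·m⁻¹ = (kg·m²·s⁻²) · kg · s⁻¹ · m⁻¹ = kg²·m·s⁻³.

kg²·m·s⁻³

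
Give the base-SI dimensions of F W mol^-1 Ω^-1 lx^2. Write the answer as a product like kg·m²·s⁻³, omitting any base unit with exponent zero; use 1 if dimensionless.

F = C/V (capacitance = charge per voltage),
    = A·s/(kg·m²·s⁻³·A⁻¹) (substituting C and V),
    = kg⁻¹·m⁻²·s⁴·A².
W = J/s (power = energy per time),
    = kg·m²·s⁻³.
Ω = V/A (resistance = voltage per current),
    = kg·m²·s⁻³·A⁻².
So Ω⁻¹ = kg⁻¹·m⁻²·s³·A².
lx = lm/m² (illuminance = luminous flux per area),
    = m⁻²·cd.
So lx² = m⁻⁴·cd².
Combining: F·W·mol⁻¹·Ω⁻¹·lx² = (kg⁻¹·m⁻²·s⁴·A²) · (kg·m²·s⁻³) · mol⁻¹ · (kg⁻¹·m⁻²·s³·A²) · (m⁻⁴·cd²) = kg⁻¹·m⁻⁶·s⁴·A⁴·mol⁻¹·cd².

kg⁻¹·m⁻⁶·s⁴·A⁴·mol⁻¹·cd²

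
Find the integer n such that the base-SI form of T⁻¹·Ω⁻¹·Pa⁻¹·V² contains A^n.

1

T = Wb/m² (flux density = flux per area),
    = kg·s⁻²·A⁻¹.
So T⁻¹ = kg⁻¹·s²·A.
Ω = V/A (resistance = voltage per current),
    = kg·m²·s⁻³·A⁻².
So Ω⁻¹ = kg⁻¹·m⁻²·s³·A².
Pa = N/m² (pressure = force per area),
    = kg·m⁻¹·s⁻².
So Pa⁻¹ = kg⁻¹·m·s².
V = W/A (potential = power per current),
    = kg·m²·s⁻³·A⁻¹.
So V² = kg²·m⁴·s⁻⁶·A⁻².
Combining: T⁻¹·Ω⁻¹·Pa⁻¹·V² = (kg⁻¹·s²·A) · (kg⁻¹·m⁻²·s³·A²) · (kg⁻¹·m·s²) · (kg²·m⁴·s⁻⁶·A⁻²) = kg⁻¹·m³·s·A.
The exponent of A is 1.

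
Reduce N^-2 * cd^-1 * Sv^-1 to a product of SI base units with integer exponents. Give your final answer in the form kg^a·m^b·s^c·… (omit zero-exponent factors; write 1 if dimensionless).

N = kg·m·s⁻².
So N⁻² = kg⁻²·m⁻²·s⁴.
Sv = m²·s⁻².
So Sv⁻¹ = m⁻²·s².
Combining: N⁻²·cd⁻¹·Sv⁻¹ = (kg⁻²·m⁻²·s⁴) · cd⁻¹ · (m⁻²·s²) = kg⁻²·m⁻⁴·s⁶·cd⁻¹.

kg⁻²·m⁻⁴·s⁶·cd⁻¹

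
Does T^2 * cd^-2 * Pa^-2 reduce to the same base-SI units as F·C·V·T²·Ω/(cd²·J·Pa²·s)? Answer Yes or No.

Left side:
  T = Wb/m² (flux density = flux per area),
      = kg·s⁻²·A⁻¹.
  So T² = kg²·s⁻⁴·A⁻².
  Pa = N/m² (pressure = force per area),
      = kg·m⁻¹·s⁻².
  So Pa⁻² = kg⁻²·m²·s⁴.
  Combining: T²·cd⁻²·Pa⁻² = (kg²·s⁻⁴·A⁻²) · cd⁻² · (kg⁻²·m²·s⁴) = m²·A⁻²·cd⁻².
Right side:
  F = C/V (capacitance = charge per voltage),
      = A·s/(kg·m²·s⁻³·A⁻¹) (substituting C and V),
      = kg⁻¹·m⁻²·s⁴·A².
  J = N·m (work = force × distance),
      = kg·m²·s⁻².
  So J⁻¹ = kg⁻¹·m⁻²·s².
  C = A·s = s·A (charge = current × time).
  Pa = N/m² (pressure = force per area),
      = kg·m⁻¹·s⁻².
  So Pa⁻² = kg⁻²·m²·s⁴.
  V = W/A (potential = power per current),
      = kg·m²·s⁻³·A⁻¹.
  T = Wb/m² (flux density = flux per area),
      = kg·s⁻²·A⁻¹.
  So T² = kg²·s⁻⁴·A⁻².
  Ω = V/A (resistance = voltage per current),
      = kg·m²·s⁻³·A⁻².
  Combining: cd⁻²·F·J⁻¹·C·Pa⁻²·s⁻¹·V·T²·Ω = cd⁻² · (kg⁻¹·m⁻²·s⁴·A²) · (kg⁻¹·m⁻²·s²) · (s·A) · (kg⁻²·m²·s⁴) · s⁻¹ · (kg·m²·s⁻³·A⁻¹) · (kg²·s⁻⁴·A⁻²) · (kg·m²·s⁻³·A⁻²) = m²·A⁻²·cd⁻².
Both reduce to m²·A⁻²·cd⁻².

Yes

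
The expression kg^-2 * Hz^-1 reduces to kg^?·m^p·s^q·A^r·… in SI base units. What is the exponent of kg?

Hz = 1/s = s⁻¹ (frequency is cycles per second).
So Hz⁻¹ = s.
Combining: kg⁻²·Hz⁻¹ = kg⁻² · s = kg⁻²·s.
The exponent of kg is -2.

-2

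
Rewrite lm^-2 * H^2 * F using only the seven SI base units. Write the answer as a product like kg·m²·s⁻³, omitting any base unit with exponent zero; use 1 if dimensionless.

kg·m²·A⁻²·cd⁻²

lm = cd·sr = cd (luminous flux; sr is dimensionless).
So lm⁻² = cd⁻².
H = Wb/A (inductance = flux per current),
    = kg·m²·s⁻²·A⁻².
So H² = kg²·m⁴·s⁻⁴·A⁻⁴.
F = C/V (capacitance = charge per voltage),
    = A·s/(kg·m²·s⁻³·A⁻¹) (substituting C and V),
    = kg⁻¹·m⁻²·s⁴·A².
Combining: lm⁻²·H²·F = cd⁻² · (kg²·m⁴·s⁻⁴·A⁻⁴) · (kg⁻¹·m⁻²·s⁴·A²) = kg·m²·A⁻²·cd⁻².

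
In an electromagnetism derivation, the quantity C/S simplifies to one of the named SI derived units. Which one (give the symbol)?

S = 1/Ω (conductance is reciprocal resistance),
    = kg⁻¹·m⁻²·s³·A².
So S⁻¹ = kg·m²·s⁻³·A⁻².
C = A·s = s·A (charge = current × time).
Combining: S⁻¹·C = (kg·m²·s⁻³·A⁻²) · (s·A) = kg·m²·s⁻²·A⁻¹.
kg·m²·s⁻²·A⁻¹ is the base-SI form of the weber.

Wb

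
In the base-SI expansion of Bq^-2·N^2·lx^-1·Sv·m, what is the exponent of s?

Bq = 1/s = s⁻¹ (activity is decays per second).
So Bq⁻² = s².
N = kg·m/s² = kg·m·s⁻² (force = mass × acceleration).
So N² = kg²·m²·s⁻⁴.
lx = lm/m² (illuminance = luminous flux per area),
    = m⁻²·cd.
So lx⁻¹ = m²·cd⁻¹.
Sv = J/kg (equivalent dose = energy per mass),
    = m²·s⁻².
Combining: Bq⁻²·N²·lx⁻¹·Sv·m = s² · (kg²·m²·s⁻⁴) · (m²·cd⁻¹) · (m²·s⁻²) · m = kg²·m⁷·s⁻⁴·cd⁻¹.
The exponent of s is -4.

-4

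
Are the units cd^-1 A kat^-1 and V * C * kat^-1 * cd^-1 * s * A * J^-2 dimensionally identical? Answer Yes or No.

Left side:
  kat = mol/s = s⁻¹·mol (catalytic activity).
  So kat⁻¹ = s·mol⁻¹.
  Combining: cd⁻¹·A·kat⁻¹ = cd⁻¹ · A · (s·mol⁻¹) = s·A·mol⁻¹·cd⁻¹.
Right side:
  V = kg·m²·s⁻³·A⁻¹.
  C = s·A.
  kat = s⁻¹·mol.
  So kat⁻¹ = s·mol⁻¹.
  J = kg·m²·s⁻².
  So J⁻² = kg⁻²·m⁻⁴·s⁴.
  Combining: V·C·kat⁻¹·cd⁻¹·s·A·J⁻² = (kg·m²·s⁻³·A⁻¹) · (s·A) · (s·mol⁻¹) · cd⁻¹ · s · A · (kg⁻²·m⁻⁴·s⁴) = kg⁻¹·m⁻²·s⁴·A·mol⁻¹·cd⁻¹.
Left is s·A·mol⁻¹·cd⁻¹; right is kg⁻¹·m⁻²·s⁴·A·mol⁻¹·cd⁻¹ — different.

No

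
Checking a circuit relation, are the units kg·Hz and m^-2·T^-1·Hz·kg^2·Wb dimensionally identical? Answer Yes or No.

Left side:
  Hz = 1/s = s⁻¹ (frequency is cycles per second).
  Combining: kg·Hz = kg · s⁻¹ = kg·s⁻¹.
Right side:
  T = Wb/m² (flux density = flux per area),
      = kg·s⁻²·A⁻¹.
  So T⁻¹ = kg⁻¹·s²·A.
  Hz = 1/s = s⁻¹ (frequency is cycles per second).
  Wb = V·s (flux: a volt is a weber per second),
      = kg·m²·s⁻²·A⁻¹.
  Combining: m⁻²·T⁻¹·Hz·kg²·Wb = m⁻² · (kg⁻¹·s²·A) · s⁻¹ · kg² · (kg·m²·s⁻²·A⁻¹) = kg²·s⁻¹.
Left is kg·s⁻¹; right is kg²·s⁻¹ — different.

No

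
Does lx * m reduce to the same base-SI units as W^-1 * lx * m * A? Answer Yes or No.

No

Left side:
  lx = lm/m² (illuminance = luminous flux per area),
      = m⁻²·cd.
  Combining: lx·m = (m⁻²·cd) · m = m⁻¹·cd.
Right side:
  W = J/s (power = energy per time),
      = kg·m²·s⁻³.
  So W⁻¹ = kg⁻¹·m⁻²·s³.
  lx = lm/m² (illuminance = luminous flux per area),
      = m⁻²·cd.
  Combining: W⁻¹·lx·m·A = (kg⁻¹·m⁻²·s³) · (m⁻²·cd) · m · A = kg⁻¹·m⁻³·s³·A·cd.
Left is m⁻¹·cd; right is kg⁻¹·m⁻³·s³·A·cd — different.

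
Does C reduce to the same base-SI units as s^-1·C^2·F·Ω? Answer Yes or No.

Left side:
  C = s·A.
Right side:
  C = A·s = s·A (charge = current × time).
  So C² = s²·A².
  F = C/V (capacitance = charge per voltage),
      = A·s/(kg·m²·s⁻³·A⁻¹) (substituting C and V),
      = kg⁻¹·m⁻²·s⁴·A².
  Ω = V/A (resistance = voltage per current),
      = kg·m²·s⁻³·A⁻².
  Combining: s⁻¹·C²·F·Ω = s⁻¹ · (s²·A²) · (kg⁻¹·m⁻²·s⁴·A²) · (kg·m²·s⁻³·A⁻²) = s²·A².
Left is s·A; right is s²·A² — different.

No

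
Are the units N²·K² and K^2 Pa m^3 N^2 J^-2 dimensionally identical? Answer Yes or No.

Left side:
  N = kg·m·s⁻².
  So N² = kg²·m²·s⁻⁴.
  Combining: N²·K² = (kg²·m²·s⁻⁴) · K² = kg²·m²·s⁻⁴·K².
Right side:
  Pa = N/m² (pressure = force per area),
      = kg·m⁻¹·s⁻².
  N = kg·m/s² = kg·m·s⁻² (force = mass × acceleration).
  So N² = kg²·m²·s⁻⁴.
  J = N·m (work = force × distance),
      = kg·m²·s⁻².
  So J⁻² = kg⁻²·m⁻⁴·s⁴.
  Combining: K²·Pa·m³·N²·J⁻² = K² · (kg·m⁻¹·s⁻²) · m³ · (kg²·m²·s⁻⁴) · (kg⁻²·m⁻⁴·s⁴) = kg·s⁻²·K².
Left is kg²·m²·s⁻⁴·K²; right is kg·s⁻²·K² — different.

No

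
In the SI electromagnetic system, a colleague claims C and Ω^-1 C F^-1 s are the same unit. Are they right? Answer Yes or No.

Left side:
  C = A·s = s·A (charge = current × time).
Right side:
  Ω = kg·m²·s⁻³·A⁻².
  So Ω⁻¹ = kg⁻¹·m⁻²·s³·A².
  C = s·A.
  F = kg⁻¹·m⁻²·s⁴·A².
  So F⁻¹ = kg·m²·s⁻⁴·A⁻².
  Combining: Ω⁻¹·C·F⁻¹·s = (kg⁻¹·m⁻²·s³·A²) · (s·A) · (kg·m²·s⁻⁴·A⁻²) · s = s·A.
Both reduce to s·A.

Yes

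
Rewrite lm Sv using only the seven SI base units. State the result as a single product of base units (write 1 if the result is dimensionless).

lm = cd.
Sv = m²·s⁻².
Combining: lm·Sv = cd · (m²·s⁻²) = m²·s⁻²·cd.

m²·s⁻²·cd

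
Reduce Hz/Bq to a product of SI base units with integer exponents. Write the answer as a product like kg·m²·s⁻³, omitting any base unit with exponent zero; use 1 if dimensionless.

1

Bq = s⁻¹.
So Bq⁻¹ = s.
Hz = s⁻¹.
Combining: Bq⁻¹·Hz = s · s⁻¹ = 1.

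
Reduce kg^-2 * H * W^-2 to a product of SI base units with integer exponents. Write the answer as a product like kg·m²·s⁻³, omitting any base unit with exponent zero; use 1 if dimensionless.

H = Wb/A (inductance = flux per current),
    = kg·m²·s⁻²·A⁻².
W = J/s (power = energy per time),
    = kg·m²·s⁻³.
So W⁻² = kg⁻²·m⁻⁴·s⁶.
Combining: kg⁻²·H·W⁻² = kg⁻² · (kg·m²·s⁻²·A⁻²) · (kg⁻²·m⁻⁴·s⁶) = kg⁻³·m⁻²·s⁴·A⁻².

kg⁻³·m⁻²·s⁴·A⁻²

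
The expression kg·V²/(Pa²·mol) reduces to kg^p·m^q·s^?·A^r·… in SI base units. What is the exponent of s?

-2

Pa = N/m² (pressure = force per area),
    = kg·m⁻¹·s⁻².
So Pa⁻² = kg⁻²·m²·s⁴.
V = W/A (potential = power per current),
    = kg·m²·s⁻³·A⁻¹.
So V² = kg²·m⁴·s⁻⁶·A⁻².
Combining: kg·Pa⁻²·mol⁻¹·V² = kg · (kg⁻²·m²·s⁴) · mol⁻¹ · (kg²·m⁴·s⁻⁶·A⁻²) = kg·m⁶·s⁻²·A⁻²·mol⁻¹.
The exponent of s is -2.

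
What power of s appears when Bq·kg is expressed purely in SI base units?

Bq = 1/s = s⁻¹ (activity is decays per second).
Combining: Bq·kg = s⁻¹ · kg = kg·s⁻¹.
The exponent of s is -1.

-1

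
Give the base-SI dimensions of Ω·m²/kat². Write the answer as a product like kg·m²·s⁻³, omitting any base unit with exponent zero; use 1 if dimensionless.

kg·m⁴·s⁻¹·A⁻²·mol⁻²

Ω = V/A (resistance = voltage per current),
    = kg·m²·s⁻³·A⁻².
kat = mol/s = s⁻¹·mol (catalytic activity).
So kat⁻² = s²·mol⁻².
Combining: Ω·m²·kat⁻² = (kg·m²·s⁻³·A⁻²) · m² · (s²·mol⁻²) = kg·m⁴·s⁻¹·A⁻²·mol⁻².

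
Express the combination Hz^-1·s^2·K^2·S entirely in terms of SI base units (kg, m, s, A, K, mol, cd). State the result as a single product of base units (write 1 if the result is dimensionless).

Hz = 1/s = s⁻¹ (frequency is cycles per second).
So Hz⁻¹ = s.
S = 1/Ω (conductance is reciprocal resistance),
    = kg⁻¹·m⁻²·s³·A².
Combining: Hz⁻¹·s²·K²·S = s · s² · K² · (kg⁻¹·m⁻²·s³·A²) = kg⁻¹·m⁻²·s⁶·A²·K².

kg⁻¹·m⁻²·s⁶·A²·K²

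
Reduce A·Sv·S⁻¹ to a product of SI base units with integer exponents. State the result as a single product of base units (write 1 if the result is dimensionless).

kg·m⁴·s⁻⁵·A⁻¹

Sv = m²·s⁻².
S = kg⁻¹·m⁻²·s³·A².
So S⁻¹ = kg·m²·s⁻³·A⁻².
Combining: A·Sv·S⁻¹ = A · (m²·s⁻²) · (kg·m²·s⁻³·A⁻²) = kg·m⁴·s⁻⁵·A⁻¹.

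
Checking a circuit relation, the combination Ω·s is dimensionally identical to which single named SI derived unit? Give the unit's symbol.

H

Ω = V/A (resistance = voltage per current),
    = kg·m²·s⁻³·A⁻².
Combining: Ω·s = (kg·m²·s⁻³·A⁻²) · s = kg·m²·s⁻²·A⁻².
kg·m²·s⁻²·A⁻² is the base-SI form of the henry.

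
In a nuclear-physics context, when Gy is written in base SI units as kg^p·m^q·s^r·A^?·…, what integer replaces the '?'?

0

Gy = m²·s⁻².
The exponent of A is 0.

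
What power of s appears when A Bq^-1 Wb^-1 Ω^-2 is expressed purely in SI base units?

Bq = 1/s = s⁻¹ (activity is decays per second).
So Bq⁻¹ = s.
Wb = V·s (flux: a volt is a weber per second),
    = kg·m²·s⁻²·A⁻¹.
So Wb⁻¹ = kg⁻¹·m⁻²·s²·A.
Ω = V/A (resistance = voltage per current),
    = kg·m²·s⁻³·A⁻².
So Ω⁻² = kg⁻²·m⁻⁴·s⁶·A⁴.
Combining: A·Bq⁻¹·Wb⁻¹·Ω⁻² = A · s · (kg⁻¹·m⁻²·s²·A) · (kg⁻²·m⁻⁴·s⁶·A⁴) = kg⁻³·m⁻⁶·s⁹·A⁶.
The exponent of s is 9.

9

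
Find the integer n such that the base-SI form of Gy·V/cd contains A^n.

-1

Gy = J/kg (absorbed dose = energy per mass),
    = m²·s⁻².
V = W/A (potential = power per current),
    = kg·m²·s⁻³·A⁻¹.
Combining: Gy·V·cd⁻¹ = (m²·s⁻²) · (kg·m²·s⁻³·A⁻¹) · cd⁻¹ = kg·m⁴·s⁻⁵·A⁻¹·cd⁻¹.
The exponent of A is -1.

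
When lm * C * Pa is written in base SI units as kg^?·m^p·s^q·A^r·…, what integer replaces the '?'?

lm = cd·sr = cd (luminous flux; sr is dimensionless).
C = A·s = s·A (charge = current × time).
Pa = N/m² (pressure = force per area),
    = kg·m⁻¹·s⁻².
Combining: lm·C·Pa = cd · (s·A) · (kg·m⁻¹·s⁻²) = kg·m⁻¹·s⁻¹·A·cd.
The exponent of kg is 1.

1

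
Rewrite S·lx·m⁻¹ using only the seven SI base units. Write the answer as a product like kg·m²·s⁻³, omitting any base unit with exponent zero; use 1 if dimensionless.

S = kg⁻¹·m⁻²·s³·A².
lx = m⁻²·cd.
Combining: S·lx·m⁻¹ = (kg⁻¹·m⁻²·s³·A²) · (m⁻²·cd) · m⁻¹ = kg⁻¹·m⁻⁵·s³·A²·cd.

kg⁻¹·m⁻⁵·s³·A²·cd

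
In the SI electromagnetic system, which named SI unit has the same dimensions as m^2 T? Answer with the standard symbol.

Wb

T = kg·s⁻²·A⁻¹.
Combining: m²·T = m² · (kg·s⁻²·A⁻¹) = kg·m²·s⁻²·A⁻¹.
kg·m²·s⁻²·A⁻¹ is the base-SI form of the weber.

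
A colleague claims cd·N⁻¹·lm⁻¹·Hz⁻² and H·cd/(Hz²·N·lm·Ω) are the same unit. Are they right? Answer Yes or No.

No

Left side:
  N = kg·m/s² = kg·m·s⁻² (force = mass × acceleration).
  So N⁻¹ = kg⁻¹·m⁻¹·s².
  lm = cd·sr = cd (luminous flux; sr is dimensionless).
  So lm⁻¹ = cd⁻¹.
  Hz = 1/s = s⁻¹ (frequency is cycles per second).
  So Hz⁻² = s².
  Combining: cd·N⁻¹·lm⁻¹·Hz⁻² = cd · (kg⁻¹·m⁻¹·s²) · cd⁻¹ · s² = kg⁻¹·m⁻¹·s⁴.
Right side:
  Hz = s⁻¹.
  So Hz⁻² = s².
  H = kg·m²·s⁻²·A⁻².
  N = kg·m·s⁻².
  So N⁻¹ = kg⁻¹·m⁻¹·s².
  lm = cd.
  So lm⁻¹ = cd⁻¹.
  Ω = kg·m²·s⁻³·A⁻².
  So Ω⁻¹ = kg⁻¹·m⁻²·s³·A².
  Combining: Hz⁻²·H·N⁻¹·lm⁻¹·Ω⁻¹·cd = s² · (kg·m²·s⁻²·A⁻²) · (kg⁻¹·m⁻¹·s²) · cd⁻¹ · (kg⁻¹·m⁻²·s³·A²) · cd = kg⁻¹·m⁻¹·s⁵.
Left is kg⁻¹·m⁻¹·s⁴; right is kg⁻¹·m⁻¹·s⁵ — different.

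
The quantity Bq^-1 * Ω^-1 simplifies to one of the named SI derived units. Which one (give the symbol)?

F

Bq = s⁻¹.
So Bq⁻¹ = s.
Ω = kg·m²·s⁻³·A⁻².
So Ω⁻¹ = kg⁻¹·m⁻²·s³·A².
Combining: Bq⁻¹·Ω⁻¹ = s · (kg⁻¹·m⁻²·s³·A²) = kg⁻¹·m⁻²·s⁴·A².
kg⁻¹·m⁻²·s⁴·A² is the base-SI form of the farad.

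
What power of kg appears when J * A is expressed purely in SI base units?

J = N·m (work = force × distance),
    = kg·m²·s⁻².
Combining: J·A = (kg·m²·s⁻²) · A = kg·m²·s⁻²·A.
The exponent of kg is 1.

1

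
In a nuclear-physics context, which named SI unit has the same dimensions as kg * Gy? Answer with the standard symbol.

J

Gy = J/kg (absorbed dose = energy per mass),
    = m²·s⁻².
Combining: kg·Gy = kg · (m²·s⁻²) = kg·m²·s⁻².
kg·m²·s⁻² is the base-SI form of the joule.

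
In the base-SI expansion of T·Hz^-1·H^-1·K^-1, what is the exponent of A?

1

T = kg·s⁻²·A⁻¹.
Hz = s⁻¹.
So Hz⁻¹ = s.
H = kg·m²·s⁻²·A⁻².
So H⁻¹ = kg⁻¹·m⁻²·s²·A².
Combining: T·Hz⁻¹·H⁻¹·K⁻¹ = (kg·s⁻²·A⁻¹) · s · (kg⁻¹·m⁻²·s²·A²) · K⁻¹ = m⁻²·s·A·K⁻¹.
The exponent of A is 1.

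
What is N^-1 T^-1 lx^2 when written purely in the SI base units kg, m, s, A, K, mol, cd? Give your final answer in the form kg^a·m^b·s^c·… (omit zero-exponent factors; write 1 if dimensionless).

N = kg·m·s⁻².
So N⁻¹ = kg⁻¹·m⁻¹·s².
T = kg·s⁻²·A⁻¹.
So T⁻¹ = kg⁻¹·s²·A.
lx = m⁻²·cd.
So lx² = m⁻⁴·cd².
Combining: N⁻¹·T⁻¹·lx² = (kg⁻¹·m⁻¹·s²) · (kg⁻¹·s²·A) · (m⁻⁴·cd²) = kg⁻²·m⁻⁵·s⁴·A·cd².

kg⁻²·m⁻⁵·s⁴·A·cd²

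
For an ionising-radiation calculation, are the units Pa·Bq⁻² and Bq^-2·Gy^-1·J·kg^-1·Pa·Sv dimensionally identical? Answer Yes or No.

Left side:
  Pa = kg·m⁻¹·s⁻².
  Bq = s⁻¹.
  So Bq⁻² = s².
  Combining: Pa·Bq⁻² = (kg·m⁻¹·s⁻²) · s² = kg·m⁻¹.
Right side:
  Bq = 1/s = s⁻¹ (activity is decays per second).
  So Bq⁻² = s².
  Gy = J/kg (absorbed dose = energy per mass),
      = m²·s⁻².
  So Gy⁻¹ = m⁻²·s².
  J = N·m (work = force × distance),
      = kg·m²·s⁻².
  Pa = N/m² (pressure = force per area),
      = kg·m⁻¹·s⁻².
  Sv = J/kg (equivalent dose = energy per mass),
      = m²·s⁻².
  Combining: Bq⁻²·Gy⁻¹·J·kg⁻¹·Pa·Sv = s² · (m⁻²·s²) · (kg·m²·s⁻²) · kg⁻¹ · (kg·m⁻¹·s⁻²) · (m²·s⁻²) = kg·m·s⁻².
Left is kg·m⁻¹; right is kg·m·s⁻² — different.

No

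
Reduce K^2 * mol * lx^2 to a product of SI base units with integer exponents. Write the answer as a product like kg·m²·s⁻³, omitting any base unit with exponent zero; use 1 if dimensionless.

m⁻⁴·K²·mol·cd²

lx = lm/m² (illuminance = luminous flux per area),
    = m⁻²·cd.
So lx² = m⁻⁴·cd².
Combining: K²·mol·lx² = K² · mol · (m⁻⁴·cd²) = m⁻⁴·K²·mol·cd².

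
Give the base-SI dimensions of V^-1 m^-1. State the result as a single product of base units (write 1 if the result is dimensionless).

V = W/A (potential = power per current),
    = kg·m²·s⁻³·A⁻¹.
So V⁻¹ = kg⁻¹·m⁻²·s³·A.
Combining: V⁻¹·m⁻¹ = (kg⁻¹·m⁻²·s³·A) · m⁻¹ = kg⁻¹·m⁻³·s³·A.

kg⁻¹·m⁻³·s³·A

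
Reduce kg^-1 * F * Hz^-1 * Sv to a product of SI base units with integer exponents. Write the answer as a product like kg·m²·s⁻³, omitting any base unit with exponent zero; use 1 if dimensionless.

kg⁻²·s³·A²

F = C/V (capacitance = charge per voltage),
    = A·s/(kg·m²·s⁻³·A⁻¹) (substituting C and V),
    = kg⁻¹·m⁻²·s⁴·A².
Hz = 1/s = s⁻¹ (frequency is cycles per second).
So Hz⁻¹ = s.
Sv = J/kg (equivalent dose = energy per mass),
    = m²·s⁻².
Combining: kg⁻¹·F·Hz⁻¹·Sv = kg⁻¹ · (kg⁻¹·m⁻²·s⁴·A²) · s · (m²·s⁻²) = kg⁻²·s³·A².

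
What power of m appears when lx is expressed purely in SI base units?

-2

lx = lm/m² (illuminance = luminous flux per area),
    = m⁻²·cd.
The exponent of m is -2.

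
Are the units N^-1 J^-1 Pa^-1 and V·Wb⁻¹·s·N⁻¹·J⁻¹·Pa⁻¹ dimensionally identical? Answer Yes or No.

Left side:
  N = kg·m/s² = kg·m·s⁻² (force = mass × acceleration).
  So N⁻¹ = kg⁻¹·m⁻¹·s².
  J = N·m (work = force × distance),
      = kg·m²·s⁻².
  So J⁻¹ = kg⁻¹·m⁻²·s².
  Pa = N/m² (pressure = force per area),
      = kg·m⁻¹·s⁻².
  So Pa⁻¹ = kg⁻¹·m·s².
  Combining: N⁻¹·J⁻¹·Pa⁻¹ = (kg⁻¹·m⁻¹·s²) · (kg⁻¹·m⁻²·s²) · (kg⁻¹·m·s²) = kg⁻³·m⁻²·s⁶.
Right side:
  V = W/A (potential = power per current),
      = kg·m²·s⁻³·A⁻¹.
  Wb = V·s (flux: a volt is a weber per second),
      = kg·m²·s⁻²·A⁻¹.
  So Wb⁻¹ = kg⁻¹·m⁻²·s²·A.
  N = kg·m/s² = kg·m·s⁻² (force = mass × acceleration).
  So N⁻¹ = kg⁻¹·m⁻¹·s².
  J = N·m (work = force × distance),
      = kg·m²·s⁻².
  So J⁻¹ = kg⁻¹·m⁻²·s².
  Pa = N/m² (pressure = force per area),
      = kg·m⁻¹·s⁻².
  So Pa⁻¹ = kg⁻¹·m·s².
  Combining: V·Wb⁻¹·s·N⁻¹·J⁻¹·Pa⁻¹ = (kg·m²·s⁻³·A⁻¹) · (kg⁻¹·m⁻²·s²·A) · s · (kg⁻¹·m⁻¹·s²) · (kg⁻¹·m⁻²·s²) · (kg⁻¹·m·s²) = kg⁻³·m⁻²·s⁶.
Both reduce to kg⁻³·m⁻²·s⁶.

Yes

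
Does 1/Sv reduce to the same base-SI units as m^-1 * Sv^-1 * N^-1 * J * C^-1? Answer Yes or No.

Left side:
  Sv = m²·s⁻².
  So Sv⁻¹ = m⁻²·s².
Right side:
  Sv = m²·s⁻².
  So Sv⁻¹ = m⁻²·s².
  N = kg·m·s⁻².
  So N⁻¹ = kg⁻¹·m⁻¹·s².
  J = kg·m²·s⁻².
  C = s·A.
  So C⁻¹ = s⁻¹·A⁻¹.
  Combining: m⁻¹·Sv⁻¹·N⁻¹·J·C⁻¹ = m⁻¹ · (m⁻²·s²) · (kg⁻¹·m⁻¹·s²) · (kg·m²·s⁻²) · (s⁻¹·A⁻¹) = m⁻²·s·A⁻¹.
Left is m⁻²·s²; right is m⁻²·s·A⁻¹ — different.

No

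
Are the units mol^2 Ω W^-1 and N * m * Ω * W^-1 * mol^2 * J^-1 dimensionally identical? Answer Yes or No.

Left side:
  Ω = V/A (resistance = voltage per current),
      = kg·m²·s⁻³·A⁻².
  W = J/s (power = energy per time),
      = kg·m²·s⁻³.
  So W⁻¹ = kg⁻¹·m⁻²·s³.
  Combining: mol²·Ω·W⁻¹ = mol² · (kg·m²·s⁻³·A⁻²) · (kg⁻¹·m⁻²·s³) = A⁻²·mol².
Right side:
  N = kg·m/s² = kg·m·s⁻² (force = mass × acceleration).
  Ω = V/A (resistance = voltage per current),
      = kg·m²·s⁻³·A⁻².
  W = J/s (power = energy per time),
      = kg·m²·s⁻³.
  So W⁻¹ = kg⁻¹·m⁻²·s³.
  J = N·m (work = force × distance),
      = kg·m²·s⁻².
  So J⁻¹ = kg⁻¹·m⁻²·s².
  Combining: N·m·Ω·W⁻¹·mol²·J⁻¹ = (kg·m·s⁻²) · m · (kg·m²·s⁻³·A⁻²) · (kg⁻¹·m⁻²·s³) · mol² · (kg⁻¹·m⁻²·s²) = A⁻²·mol².
Both reduce to A⁻²·mol².

Yes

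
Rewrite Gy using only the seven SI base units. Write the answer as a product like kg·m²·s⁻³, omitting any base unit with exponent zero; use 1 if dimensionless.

m²·s⁻²

Gy = J/kg (absorbed dose = energy per mass),
    = m²·s⁻².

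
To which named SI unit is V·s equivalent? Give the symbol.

Wb

V = W/A (potential = power per current),
    = kg·m²·s⁻³·A⁻¹.
Combining: V·s = (kg·m²·s⁻³·A⁻¹) · s = kg·m²·s⁻²·A⁻¹.
kg·m²·s⁻²·A⁻¹ is the base-SI form of the weber.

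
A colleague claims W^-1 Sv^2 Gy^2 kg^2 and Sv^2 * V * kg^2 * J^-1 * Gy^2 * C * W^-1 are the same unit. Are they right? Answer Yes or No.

Yes

Left side:
  W = J/s (power = energy per time),
      = kg·m²·s⁻³.
  So W⁻¹ = kg⁻¹·m⁻²·s³.
  Sv = J/kg (equivalent dose = energy per mass),
      = m²·s⁻².
  So Sv² = m⁴·s⁻⁴.
  Gy = J/kg (absorbed dose = energy per mass),
      = m²·s⁻².
  So Gy² = m⁴·s⁻⁴.
  Combining: W⁻¹·Sv²·Gy²·kg² = (kg⁻¹·m⁻²·s³) · (m⁴·s⁻⁴) · (m⁴·s⁻⁴) · kg² = kg·m⁶·s⁻⁵.
Right side:
  Sv = J/kg (equivalent dose = energy per mass),
      = m²·s⁻².
  So Sv² = m⁴·s⁻⁴.
  V = W/A (potential = power per current),
      = kg·m²·s⁻³·A⁻¹.
  J = N·m (work = force × distance),
      = kg·m²·s⁻².
  So J⁻¹ = kg⁻¹·m⁻²·s².
  Gy = J/kg (absorbed dose = energy per mass),
      = m²·s⁻².
  So Gy² = m⁴·s⁻⁴.
  C = A·s = s·A (charge = current × time).
  W = J/s (power = energy per time),
      = kg·m²·s⁻³.
  So W⁻¹ = kg⁻¹·m⁻²·s³.
  Combining: Sv²·V·kg²·J⁻¹·Gy²·C·W⁻¹ = (m⁴·s⁻⁴) · (kg·m²·s⁻³·A⁻¹) · kg² · (kg⁻¹·m⁻²·s²) · (m⁴·s⁻⁴) · (s·A) · (kg⁻¹·m⁻²·s³) = kg·m⁶·s⁻⁵.
Both reduce to kg·m⁶·s⁻⁵.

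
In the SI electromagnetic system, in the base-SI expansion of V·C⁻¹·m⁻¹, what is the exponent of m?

V = kg·m²·s⁻³·A⁻¹.
C = s·A.
So C⁻¹ = s⁻¹·A⁻¹.
Combining: V·C⁻¹·m⁻¹ = (kg·m²·s⁻³·A⁻¹) · (s⁻¹·A⁻¹) · m⁻¹ = kg·m·s⁻⁴·A⁻².
The exponent of m is 1.

1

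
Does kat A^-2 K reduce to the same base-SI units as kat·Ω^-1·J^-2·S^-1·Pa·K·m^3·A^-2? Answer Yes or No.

No

Left side:
  kat = mol/s = s⁻¹·mol (catalytic activity).
  Combining: kat·A⁻²·K = (s⁻¹·mol) · A⁻² · K = s⁻¹·A⁻²·K·mol.
Right side:
  kat = mol/s = s⁻¹·mol (catalytic activity).
  Ω = V/A (resistance = voltage per current),
      = kg·m²·s⁻³·A⁻².
  So Ω⁻¹ = kg⁻¹·m⁻²·s³·A².
  J = N·m (work = force × distance),
      = kg·m²·s⁻².
  So J⁻² = kg⁻²·m⁻⁴·s⁴.
  S = 1/Ω (conductance is reciprocal resistance),
      = kg⁻¹·m⁻²·s³·A².
  So S⁻¹ = kg·m²·s⁻³·A⁻².
  Pa = N/m² (pressure = force per area),
      = kg·m⁻¹·s⁻².
  Combining: kat·Ω⁻¹·J⁻²·S⁻¹·Pa·K·m³·A⁻² = (s⁻¹·mol) · (kg⁻¹·m⁻²·s³·A²) · (kg⁻²·m⁻⁴·s⁴) · (kg·m²·s⁻³·A⁻²) · (kg·m⁻¹·s⁻²) · K · m³ · A⁻² = kg⁻¹·m⁻²·s·A⁻²·K·mol.
Left is s⁻¹·A⁻²·K·mol; right is kg⁻¹·m⁻²·s·A⁻²·K·mol — different.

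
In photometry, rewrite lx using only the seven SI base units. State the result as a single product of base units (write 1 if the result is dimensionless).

lx = m⁻²·cd.

m⁻²·cd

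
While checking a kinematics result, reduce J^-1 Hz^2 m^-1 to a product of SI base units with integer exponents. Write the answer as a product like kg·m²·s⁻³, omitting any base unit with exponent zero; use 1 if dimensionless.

J = N·m (work = force × distance),
    = kg·m²·s⁻².
So J⁻¹ = kg⁻¹·m⁻²·s².
Hz = 1/s = s⁻¹ (frequency is cycles per second).
So Hz² = s⁻².
Combining: J⁻¹·Hz²·m⁻¹ = (kg⁻¹·m⁻²·s²) · s⁻² · m⁻¹ = kg⁻¹·m⁻³.

kg⁻¹·m⁻³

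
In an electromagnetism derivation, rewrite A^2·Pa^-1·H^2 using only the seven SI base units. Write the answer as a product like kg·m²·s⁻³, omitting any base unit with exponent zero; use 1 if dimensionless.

kg·m⁵·s⁻²·A⁻²

Pa = N/m² (pressure = force per area),
    = kg·m⁻¹·s⁻².
So Pa⁻¹ = kg⁻¹·m·s².
H = Wb/A (inductance = flux per current),
    = kg·m²·s⁻²·A⁻².
So H² = kg²·m⁴·s⁻⁴·A⁻⁴.
Combining: A²·Pa⁻¹·H² = A² · (kg⁻¹·m·s²) · (kg²·m⁴·s⁻⁴·A⁻⁴) = kg·m⁵·s⁻²·A⁻².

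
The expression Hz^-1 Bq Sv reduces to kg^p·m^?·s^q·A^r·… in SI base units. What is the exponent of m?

2

Hz = 1/s = s⁻¹ (frequency is cycles per second).
So Hz⁻¹ = s.
Bq = 1/s = s⁻¹ (activity is decays per second).
Sv = J/kg (equivalent dose = energy per mass),
    = m²·s⁻².
Combining: Hz⁻¹·Bq·Sv = s · s⁻¹ · (m²·s⁻²) = m²·s⁻².
The exponent of m is 2.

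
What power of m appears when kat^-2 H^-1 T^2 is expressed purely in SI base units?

-2

kat = s⁻¹·mol.
So kat⁻² = s²·mol⁻².
H = kg·m²·s⁻²·A⁻².
So H⁻¹ = kg⁻¹·m⁻²·s²·A².
T = kg·s⁻²·A⁻¹.
So T² = kg²·s⁻⁴·A⁻².
Combining: kat⁻²·H⁻¹·T² = (s²·mol⁻²) · (kg⁻¹·m⁻²·s²·A²) · (kg²·s⁻⁴·A⁻²) = kg·m⁻²·mol⁻².
The exponent of m is -2.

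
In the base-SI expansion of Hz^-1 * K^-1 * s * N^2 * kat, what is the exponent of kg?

2

Hz = 1/s = s⁻¹ (frequency is cycles per second).
So Hz⁻¹ = s.
N = kg·m/s² = kg·m·s⁻² (force = mass × acceleration).
So N² = kg²·m²·s⁻⁴.
kat = mol/s = s⁻¹·mol (catalytic activity).
Combining: Hz⁻¹·K⁻¹·s·N²·kat = s · K⁻¹ · s · (kg²·m²·s⁻⁴) · (s⁻¹·mol) = kg²·m²·s⁻³·K⁻¹·mol.
The exponent of kg is 2.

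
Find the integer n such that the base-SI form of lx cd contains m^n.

lx = lm/m² (illuminance = luminous flux per area),
    = m⁻²·cd.
Combining: lx·cd = (m⁻²·cd) · cd = m⁻²·cd².
The exponent of m is -2.

-2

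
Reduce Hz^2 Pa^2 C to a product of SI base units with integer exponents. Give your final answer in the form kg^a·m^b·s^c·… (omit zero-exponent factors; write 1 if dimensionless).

kg²·m⁻²·s⁻⁵·A

Hz = 1/s = s⁻¹ (frequency is cycles per second).
So Hz² = s⁻².
Pa = N/m² (pressure = force per area),
    = kg·m⁻¹·s⁻².
So Pa² = kg²·m⁻²·s⁻⁴.
C = A·s = s·A (charge = current × time).
Combining: Hz²·Pa²·C = s⁻² · (kg²·m⁻²·s⁻⁴) · (s·A) = kg²·m⁻²·s⁻⁵·A.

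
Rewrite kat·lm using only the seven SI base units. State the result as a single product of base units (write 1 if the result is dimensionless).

s⁻¹·mol·cd

kat = mol/s = s⁻¹·mol (catalytic activity).
lm = cd·sr = cd (luminous flux; sr is dimensionless).
Combining: kat·lm = (s⁻¹·mol) · cd = s⁻¹·mol·cd.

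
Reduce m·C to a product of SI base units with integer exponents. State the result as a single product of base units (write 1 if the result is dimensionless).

C = A·s = s·A (charge = current × time).
Combining: m·C = m · (s·A) = m·s·A.

m·s·A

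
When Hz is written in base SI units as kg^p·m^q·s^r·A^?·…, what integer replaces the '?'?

Hz = s⁻¹.
The exponent of A is 0.

0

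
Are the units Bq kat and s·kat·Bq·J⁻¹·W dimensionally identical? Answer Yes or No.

Yes

Left side:
  Bq = 1/s = s⁻¹ (activity is decays per second).
  kat = mol/s = s⁻¹·mol (catalytic activity).
  Combining: Bq·kat = s⁻¹ · (s⁻¹·mol) = s⁻²·mol.
Right side:
  kat = mol/s = s⁻¹·mol (catalytic activity).
  Bq = 1/s = s⁻¹ (activity is decays per second).
  J = N·m (work = force × distance),
      = kg·m²·s⁻².
  So J⁻¹ = kg⁻¹·m⁻²·s².
  W = J/s (power = energy per time),
      = kg·m²·s⁻³.
  Combining: s·kat·Bq·J⁻¹·W = s · (s⁻¹·mol) · s⁻¹ · (kg⁻¹·m⁻²·s²) · (kg·m²·s⁻³) = s⁻²·mol.
Both reduce to s⁻²·mol.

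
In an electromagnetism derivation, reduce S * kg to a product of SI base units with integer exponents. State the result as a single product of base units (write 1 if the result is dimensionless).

m⁻²·s³·A²

S = 1/Ω (conductance is reciprocal resistance),
    = kg⁻¹·m⁻²·s³·A².
Combining: S·kg = (kg⁻¹·m⁻²·s³·A²) · kg = m⁻²·s³·A².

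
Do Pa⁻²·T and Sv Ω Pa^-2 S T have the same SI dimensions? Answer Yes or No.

Left side:
  Pa = N/m² (pressure = force per area),
      = kg·m⁻¹·s⁻².
  So Pa⁻² = kg⁻²·m²·s⁴.
  T = Wb/m² (flux density = flux per area),
      = kg·s⁻²·A⁻¹.
  Combining: Pa⁻²·T = (kg⁻²·m²·s⁴) · (kg·s⁻²·A⁻¹) = kg⁻¹·m²·s²·A⁻¹.
Right side:
  Sv = m²·s⁻².
  Ω = kg·m²·s⁻³·A⁻².
  Pa = kg·m⁻¹·s⁻².
  So Pa⁻² = kg⁻²·m²·s⁴.
  S = kg⁻¹·m⁻²·s³·A².
  T = kg·s⁻²·A⁻¹.
  Combining: Sv·Ω·Pa⁻²·S·T = (m²·s⁻²) · (kg·m²·s⁻³·A⁻²) · (kg⁻²·m²·s⁴) · (kg⁻¹·m⁻²·s³·A²) · (kg·s⁻²·A⁻¹) = kg⁻¹·m⁴·A⁻¹.
Left is kg⁻¹·m²·s²·A⁻¹; right is kg⁻¹·m⁴·A⁻¹ — different.

No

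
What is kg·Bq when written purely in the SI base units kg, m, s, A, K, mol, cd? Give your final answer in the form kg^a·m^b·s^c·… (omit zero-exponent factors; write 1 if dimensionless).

Bq = s⁻¹.
Combining: kg·Bq = kg · s⁻¹ = kg·s⁻¹.

kg·s⁻¹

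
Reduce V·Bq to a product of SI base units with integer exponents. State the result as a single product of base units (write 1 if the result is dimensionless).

V = W/A (potential = power per current),
    = kg·m²·s⁻³·A⁻¹.
Bq = 1/s = s⁻¹ (activity is decays per second).
Combining: V·Bq = (kg·m²·s⁻³·A⁻¹) · s⁻¹ = kg·m²·s⁻⁴·A⁻¹.

kg·m²·s⁻⁴·A⁻¹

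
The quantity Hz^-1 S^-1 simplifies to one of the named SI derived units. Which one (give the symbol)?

H

Hz = s⁻¹.
So Hz⁻¹ = s.
S = kg⁻¹·m⁻²·s³·A².
So S⁻¹ = kg·m²·s⁻³·A⁻².
Combining: Hz⁻¹·S⁻¹ = s · (kg·m²·s⁻³·A⁻²) = kg·m²·s⁻²·A⁻².
kg·m²·s⁻²·A⁻² is the base-SI form of the henry.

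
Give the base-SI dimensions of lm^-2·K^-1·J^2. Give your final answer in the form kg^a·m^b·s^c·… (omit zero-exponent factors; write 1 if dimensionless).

kg²·m⁴·s⁻⁴·K⁻¹·cd⁻²

lm = cd·sr = cd (luminous flux; sr is dimensionless).
So lm⁻² = cd⁻².
J = N·m (work = force × distance),
    = kg·m²·s⁻².
So J² = kg²·m⁴·s⁻⁴.
Combining: lm⁻²·K⁻¹·J² = cd⁻² · K⁻¹ · (kg²·m⁴·s⁻⁴) = kg²·m⁴·s⁻⁴·K⁻¹·cd⁻².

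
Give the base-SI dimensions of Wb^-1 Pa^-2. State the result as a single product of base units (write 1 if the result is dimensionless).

Wb = V·s (flux: a volt is a weber per second),
    = kg·m²·s⁻²·A⁻¹.
So Wb⁻¹ = kg⁻¹·m⁻²·s²·A.
Pa = N/m² (pressure = force per area),
    = kg·m⁻¹·s⁻².
So Pa⁻² = kg⁻²·m²·s⁴.
Combining: Wb⁻¹·Pa⁻² = (kg⁻¹·m⁻²·s²·A) · (kg⁻²·m²·s⁴) = kg⁻³·s⁶·A.

kg⁻³·s⁶·A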